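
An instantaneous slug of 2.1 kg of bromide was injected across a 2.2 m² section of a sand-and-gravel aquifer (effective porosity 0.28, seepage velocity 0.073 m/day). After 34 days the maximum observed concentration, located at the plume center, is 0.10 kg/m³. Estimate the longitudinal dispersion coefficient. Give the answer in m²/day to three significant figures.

2.72 m²/day

At the plume center C_max = M/(n_e·A·√(4πDt)), so D = M²/(4πt·(n_e·A·C_max)²).
n_e·A·C_max = 0.28 × 2.2 × 0.10 = 0.06160 kg/m.
D = 2.1²/(4π × 34 × 0.06160²) = 2.72 m²/day.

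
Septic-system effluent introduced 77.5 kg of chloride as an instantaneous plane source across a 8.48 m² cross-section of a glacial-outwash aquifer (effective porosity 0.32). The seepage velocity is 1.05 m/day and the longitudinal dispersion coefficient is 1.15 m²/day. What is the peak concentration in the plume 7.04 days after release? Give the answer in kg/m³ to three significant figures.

The peak of an instantaneous 1D plume sits at x = vt; there the Gaussian factor is 1 and C_max = M/(n_e·A·√(4πDt)), where n_e·A is the pore area the mass is dissolved in.
√(4πDt) = √(4π × 1.15 × 7.04) = 10.09 m, so C_max = 77.5/(0.32 × 8.48 × 10.09) = 2.83 kg/m³.

2.83 kg/m³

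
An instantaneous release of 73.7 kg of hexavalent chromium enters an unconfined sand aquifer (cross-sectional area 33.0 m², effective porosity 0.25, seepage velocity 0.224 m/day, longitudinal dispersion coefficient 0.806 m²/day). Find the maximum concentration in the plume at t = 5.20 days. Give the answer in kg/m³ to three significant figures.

The peak of an instantaneous 1D plume sits at x = vt; there the Gaussian factor is 1 and C_max = M/(n_e·A·√(4πDt)), where n_e·A is the pore area the mass is dissolved in.
√(4πDt) = √(4π × 0.806 × 5.20) = 7.257 m, so C_max = 73.7/(0.25 × 33.0 × 7.257) = 1.23 kg/m³.

1.23 kg/m³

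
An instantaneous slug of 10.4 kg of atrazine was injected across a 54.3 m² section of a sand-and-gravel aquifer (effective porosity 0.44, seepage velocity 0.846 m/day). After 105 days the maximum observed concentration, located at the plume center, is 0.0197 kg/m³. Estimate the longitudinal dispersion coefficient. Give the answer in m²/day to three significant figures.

0.370 m²/day

At the plume center C_max = M/(n_e·A·√(4πDt)), so D = M²/(4πt·(n_e·A·C_max)²).
n_e·A·C_max = 0.44 × 54.3 × 0.0197 = 0.4707 kg/m.
D = 10.4²/(4π × 105 × 0.4707²) = 0.370 m²/day.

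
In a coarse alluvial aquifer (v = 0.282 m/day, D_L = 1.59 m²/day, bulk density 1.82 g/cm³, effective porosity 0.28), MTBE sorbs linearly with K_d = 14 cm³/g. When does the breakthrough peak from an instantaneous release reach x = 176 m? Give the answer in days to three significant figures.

55600 days

Retardation factor R = 1 + ρ_b·K_d/n = 1 + 1.82 × 14/0.28 = 92.00.
Sorption retards both mechanisms: v_R = v/R = 0.003065 m/day, D_R = D/R = 0.01728 m²/day.
Peak time from v_R²t² + 2D_R t − x² = 0: t = (√(D_R² + v_R²x²) − D_R)/v_R².
√(D_R² + v_R²x²) = √(0.01728² + 0.003065² × 176²) = 0.5397; v_R² = 9.394e-06.
t = (0.5397 − 0.01728)/9.394e-06 = 55600 days.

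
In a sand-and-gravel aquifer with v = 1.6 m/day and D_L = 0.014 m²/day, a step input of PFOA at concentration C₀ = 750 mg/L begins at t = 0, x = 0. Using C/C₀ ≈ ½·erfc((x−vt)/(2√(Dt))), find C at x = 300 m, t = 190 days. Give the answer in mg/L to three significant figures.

719 mg/L

For a continuous step input, C/C₀ ≈ ½·erfc((x−vt)/(2√(Dt))).
vt = 1.6 × 190 = 304 m and 2√(Dt) = 2√(0.014 × 190) = 3.262 m.
Argument (x−vt)/(2√(Dt)) = (300 − 304)/3.262 = -1.226; ½·erfc(-1.226) = 0.9585.
C = 750 × 0.9585 = 719 mg/L.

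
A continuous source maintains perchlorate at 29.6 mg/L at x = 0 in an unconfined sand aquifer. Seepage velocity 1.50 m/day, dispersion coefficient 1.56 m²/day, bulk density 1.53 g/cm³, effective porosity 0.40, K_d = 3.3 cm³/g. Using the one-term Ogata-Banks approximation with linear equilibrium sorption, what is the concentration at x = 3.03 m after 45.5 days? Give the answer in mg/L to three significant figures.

Retardation factor R = 1 + ρ_b·K_d/n = 1 + 1.53 × 3.3/0.40 = 13.62.
Sorption retards both mechanisms: v_R = v/R = 0.1101 m/day, D_R = D/R = 0.1145 m²/day.
v_R·t = 0.1101 × 45.5 = 5.00955 m; 2√(D_R t) = 4.565 m; argument = (3.03 − 5.00955)/4.565 = -0.4336.
C = C₀ × ½·erfc(-0.4336) = 29.6 × 0.7301 = 21.6 mg/L.

21.6 mg/L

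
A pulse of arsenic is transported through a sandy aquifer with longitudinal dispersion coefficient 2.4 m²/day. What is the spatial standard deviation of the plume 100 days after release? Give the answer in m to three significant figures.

Dispersive spreading gives a Gaussian with σ² = 2Dt; advection only shifts the center.
σ = √(2 × 2.4 × 100) = 21.9 m.

21.9 m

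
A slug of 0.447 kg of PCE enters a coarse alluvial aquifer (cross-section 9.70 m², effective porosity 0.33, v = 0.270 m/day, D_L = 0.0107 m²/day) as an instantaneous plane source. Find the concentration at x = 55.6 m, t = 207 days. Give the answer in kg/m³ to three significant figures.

0.0262 kg/m³

For an instantaneous plane source, C(x,t) = M/(n_e·A·√(4πDt)) · exp(−(x−vt)²/(4Dt)), with n_e·A the pore (flow) area.
Plume center vt = 0.270 × 207 = 55.89 m, so the well at 55.6 m is 0.29 m upgradient of the peak.
√(4πDt) = 5.276 m, giving peak height M/(n_e·A·√(4πDt)) = 0.447/(0.33 × 9.70 × 5.276) = 0.02647 kg/m³.
(x−vt)²/(4Dt) = (-0.29)²/(4 × 0.0107 × 207) = 0.009493; exp(−0.009493) = 0.9906.
C = 0.02647 × 0.9906 = 0.0262 kg/m³.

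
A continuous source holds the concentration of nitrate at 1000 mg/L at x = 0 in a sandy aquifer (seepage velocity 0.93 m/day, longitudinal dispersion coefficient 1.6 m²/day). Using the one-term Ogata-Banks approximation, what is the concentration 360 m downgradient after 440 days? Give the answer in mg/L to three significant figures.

905 mg/L

For a continuous step input, C/C₀ ≈ ½·erfc((x−vt)/(2√(Dt))).
vt = 0.93 × 440 = 409.2 m and 2√(Dt) = 2√(1.6 × 440) = 53.07 m.
Argument (x−vt)/(2√(Dt)) = (360 − 409.2)/53.07 = -0.9271; ½·erfc(-0.9271) = 0.9051.
C = 1000 × 0.9051 = 905 mg/L.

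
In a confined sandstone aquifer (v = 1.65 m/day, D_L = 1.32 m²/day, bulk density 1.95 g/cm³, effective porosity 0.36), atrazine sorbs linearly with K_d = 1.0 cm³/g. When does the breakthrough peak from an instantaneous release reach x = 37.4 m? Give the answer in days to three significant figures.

142 days

Retardation factor R = 1 + ρ_b·K_d/n = 1 + 1.95 × 1.0/0.36 = 6.417.
Sorption retards both mechanisms: v_R = v/R = 0.2571 m/day, D_R = D/R = 0.2057 m²/day.
Peak time from v_R²t² + 2D_R t − x² = 0: t = (√(D_R² + v_R²x²) − D_R)/v_R².
√(D_R² + v_R²x²) = √(0.2057² + 0.2571² × 37.4²) = 9.618; v_R² = 0.06610.
t = (9.618 − 0.2057)/0.06610 = 142 days.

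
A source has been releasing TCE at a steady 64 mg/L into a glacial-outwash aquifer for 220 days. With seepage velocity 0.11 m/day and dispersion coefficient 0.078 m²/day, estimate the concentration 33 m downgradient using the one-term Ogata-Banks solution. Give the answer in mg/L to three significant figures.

For a continuous step input, C/C₀ ≈ ½·erfc((x−vt)/(2√(Dt))).
vt = 0.11 × 220 = 24.2 m and 2√(Dt) = 2√(0.078 × 220) = 8.285 m.
Argument (x−vt)/(2√(Dt)) = (33 − 24.2)/8.285 = 1.062; ½·erfc(1.062) = 0.06656.
C = 64 × 0.06656 = 4.26 mg/L.

4.26 mg/L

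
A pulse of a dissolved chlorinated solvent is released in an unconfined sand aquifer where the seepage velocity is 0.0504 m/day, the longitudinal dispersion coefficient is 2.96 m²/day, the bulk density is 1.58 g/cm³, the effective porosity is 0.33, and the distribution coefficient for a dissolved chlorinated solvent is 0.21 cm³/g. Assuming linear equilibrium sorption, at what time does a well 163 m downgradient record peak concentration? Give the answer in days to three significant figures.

Retardation factor R = 1 + ρ_b·K_d/n = 1 + 1.58 × 0.21/0.33 = 2.005.
Sorption retards both mechanisms: v_R = v/R = 0.02514 m/day, D_R = D/R = 1.476 m²/day.
Peak time from v_R²t² + 2D_R t − x² = 0: t = (√(D_R² + v_R²x²) − D_R)/v_R².
√(D_R² + v_R²x²) = √(1.476² + 0.02514² × 163²) = 4.356; v_R² = 0.0006320.
t = (4.356 − 1.476)/0.0006320 = 4560 days.

4560 days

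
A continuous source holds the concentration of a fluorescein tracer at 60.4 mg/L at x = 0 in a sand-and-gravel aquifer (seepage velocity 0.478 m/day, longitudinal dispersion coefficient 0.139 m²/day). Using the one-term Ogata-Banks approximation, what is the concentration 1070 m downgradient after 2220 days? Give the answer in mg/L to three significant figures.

21.8 mg/L

For a continuous step input, C/C₀ ≈ ½·erfc((x−vt)/(2√(Dt))).
vt = 0.478 × 2220 = 1061.16 m and 2√(Dt) = 2√(0.139 × 2220) = 35.13 m.
Argument (x−vt)/(2√(Dt)) = (1070 − 1061.16)/35.13 = 0.2516; ½·erfc(0.2516) = 0.3610.
C = 60.4 × 0.3610 = 21.8 mg/L.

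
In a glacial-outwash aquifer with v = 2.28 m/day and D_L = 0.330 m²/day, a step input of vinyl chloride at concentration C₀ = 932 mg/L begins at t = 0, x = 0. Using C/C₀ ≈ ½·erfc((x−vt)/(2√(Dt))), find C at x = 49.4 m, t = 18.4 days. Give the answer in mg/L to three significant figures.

For a continuous step input, C/C₀ ≈ ½·erfc((x−vt)/(2√(Dt))).
vt = 2.28 × 18.4 = 41.952 m and 2√(Dt) = 2√(0.330 × 18.4) = 4.928 m.
Argument (x−vt)/(2√(Dt)) = (49.4 − 41.952)/4.928 = 1.511; ½·erfc(1.511) = 0.01630.
C = 932 × 0.01630 = 15.2 mg/L.

15.2 mg/L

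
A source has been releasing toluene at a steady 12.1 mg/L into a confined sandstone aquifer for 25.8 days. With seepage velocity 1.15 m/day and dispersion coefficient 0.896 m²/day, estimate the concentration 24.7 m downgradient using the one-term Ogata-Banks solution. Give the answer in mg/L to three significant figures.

For a continuous step input, C/C₀ ≈ ½·erfc((x−vt)/(2√(Dt))).
vt = 1.15 × 25.8 = 29.67 m and 2√(Dt) = 2√(0.896 × 25.8) = 9.616 m.
Argument (x−vt)/(2√(Dt)) = (24.7 − 29.67)/9.616 = -0.5168; ½·erfc(-0.5168) = 0.7676.
C = 12.1 × 0.7676 = 9.29 mg/L.

9.29 mg/L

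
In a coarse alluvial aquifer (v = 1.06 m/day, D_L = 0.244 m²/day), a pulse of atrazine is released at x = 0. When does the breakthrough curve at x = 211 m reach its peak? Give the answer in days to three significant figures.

For the 1D instantaneous-source solution, setting ∂C/∂t = 0 at fixed x gives v²t² + 2Dt − x² = 0, so t = (√(D² + v²x²) − D)/v².
√(D² + v²x²) = √(0.244² + 1.06² × 211²) = 223.7; v² = 1.1236.
t = (223.7 − 0.244)/1.1236 = 199 days (vs. the pure-advection estimate x/v = 199 d).

199 days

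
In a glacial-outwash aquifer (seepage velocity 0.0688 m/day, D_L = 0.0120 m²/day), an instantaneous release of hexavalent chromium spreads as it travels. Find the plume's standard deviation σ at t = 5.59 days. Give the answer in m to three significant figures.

Dispersive spreading gives a Gaussian with σ² = 2Dt; advection only shifts the center.
σ = √(2 × 0.0120 × 5.59) = 0.366 m.

0.366 m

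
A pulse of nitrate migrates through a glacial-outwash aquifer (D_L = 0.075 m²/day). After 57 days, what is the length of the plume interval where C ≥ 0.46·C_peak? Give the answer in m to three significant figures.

The plume is Gaussian with σ = √(2Dt) = √(2 × 0.075 × 57) = 2.924 m.
C/C_peak = exp(−Δx²/(2σ²)) = 0.46 ⇒ Δx = σ·√(−2 ln 0.46) = 2.924 × 1.246 = 3.643 m.
Width = 2Δx = 7.29 m.

7.29 m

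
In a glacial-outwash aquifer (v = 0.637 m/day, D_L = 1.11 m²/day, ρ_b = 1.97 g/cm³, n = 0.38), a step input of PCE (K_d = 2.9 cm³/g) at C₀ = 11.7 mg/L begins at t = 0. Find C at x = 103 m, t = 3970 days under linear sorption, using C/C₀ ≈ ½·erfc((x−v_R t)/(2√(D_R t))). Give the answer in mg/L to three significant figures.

Retardation factor R = 1 + ρ_b·K_d/n = 1 + 1.97 × 2.9/0.38 = 16.03.
Sorption retards both mechanisms: v_R = v/R = 0.03974 m/day, D_R = D/R = 0.06925 m²/day.
v_R·t = 0.03974 × 3970 = 157.7678 m; 2√(D_R t) = 33.16 m; argument = (103 − 157.7678)/33.16 = -1.652.
C = C₀ × ½·erfc(-1.652) = 11.7 × 0.9903 = 11.6 mg/L.

11.6 mg/L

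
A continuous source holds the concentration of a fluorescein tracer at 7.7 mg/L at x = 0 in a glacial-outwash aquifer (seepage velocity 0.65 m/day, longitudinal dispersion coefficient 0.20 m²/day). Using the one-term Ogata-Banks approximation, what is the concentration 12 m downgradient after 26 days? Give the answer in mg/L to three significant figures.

7.20 mg/L

For a continuous step input, C/C₀ ≈ ½·erfc((x−vt)/(2√(Dt))).
vt = 0.65 × 26 = 16.9 m and 2√(Dt) = 2√(0.20 × 26) = 4.561 m.
Argument (x−vt)/(2√(Dt)) = (12 − 16.9)/4.561 = -1.074; ½·erfc(-1.074) = 0.9356.
C = 7.7 × 0.9356 = 7.20 mg/L.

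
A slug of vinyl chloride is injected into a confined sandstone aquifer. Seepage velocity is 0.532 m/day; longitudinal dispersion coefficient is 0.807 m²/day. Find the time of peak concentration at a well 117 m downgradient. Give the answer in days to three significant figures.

For the 1D instantaneous-source solution, setting ∂C/∂t = 0 at fixed x gives v²t² + 2Dt − x² = 0, so t = (√(D² + v²x²) − D)/v².
√(D² + v²x²) = √(0.807² + 0.532² × 117²) = 62.25; v² = 0.283024.
t = (62.25 − 0.807)/0.283024 = 217 days (vs. the pure-advection estimate x/v = 220 d).

217 days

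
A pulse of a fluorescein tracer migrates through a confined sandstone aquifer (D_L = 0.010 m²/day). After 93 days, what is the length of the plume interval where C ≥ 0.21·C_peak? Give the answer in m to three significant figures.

4.82 m

The plume is Gaussian with σ = √(2Dt) = √(2 × 0.010 × 93) = 1.364 m.
C/C_peak = exp(−Δx²/(2σ²)) = 0.21 ⇒ Δx = σ·√(−2 ln 0.21) = 1.364 × 1.767 = 2.410 m.
Width = 2Δx = 4.82 m.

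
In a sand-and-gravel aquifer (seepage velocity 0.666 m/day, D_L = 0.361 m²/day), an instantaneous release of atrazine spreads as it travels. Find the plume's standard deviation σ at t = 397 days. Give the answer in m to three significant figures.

Dispersive spreading gives a Gaussian with σ² = 2Dt; advection only shifts the center.
σ = √(2 × 0.361 × 397) = 16.9 m.

16.9 m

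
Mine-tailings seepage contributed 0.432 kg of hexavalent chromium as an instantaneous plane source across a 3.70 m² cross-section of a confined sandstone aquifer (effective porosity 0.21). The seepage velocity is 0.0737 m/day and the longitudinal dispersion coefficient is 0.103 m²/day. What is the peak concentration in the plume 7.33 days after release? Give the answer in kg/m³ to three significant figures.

0.181 kg/m³

The peak of an instantaneous 1D plume sits at x = vt; there the Gaussian factor is 1 and C_max = M/(n_e·A·√(4πDt)), where n_e·A is the pore area the mass is dissolved in.
√(4πDt) = √(4π × 0.103 × 7.33) = 3.080 m, so C_max = 0.432/(0.21 × 3.70 × 3.080) = 0.181 kg/m³.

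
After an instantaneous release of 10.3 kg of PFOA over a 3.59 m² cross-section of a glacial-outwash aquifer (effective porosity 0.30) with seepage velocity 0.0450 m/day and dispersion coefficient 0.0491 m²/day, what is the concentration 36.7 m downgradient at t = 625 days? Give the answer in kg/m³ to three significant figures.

For an instantaneous plane source, C(x,t) = M/(n_e·A·√(4πDt)) · exp(−(x−vt)²/(4Dt)), with n_e·A the pore (flow) area.
Plume center vt = 0.0450 × 625 = 28.125 m, so the well at 36.7 m is 8.575 m downgradient of the peak.
√(4πDt) = 19.64 m, giving peak height M/(n_e·A·√(4πDt)) = 10.3/(0.30 × 3.59 × 19.64) = 0.4869 kg/m³.
(x−vt)²/(4Dt) = (8.575)²/(4 × 0.0491 × 625) = 0.5990; exp(−0.5990) = 0.5494.
C = 0.4869 × 0.5494 = 0.268 kg/m³.

0.268 kg/m³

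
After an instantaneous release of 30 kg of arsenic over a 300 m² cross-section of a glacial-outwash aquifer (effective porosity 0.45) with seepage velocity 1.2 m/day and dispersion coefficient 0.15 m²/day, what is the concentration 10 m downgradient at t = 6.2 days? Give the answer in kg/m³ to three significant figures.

0.0112 kg/m³

For an instantaneous plane source, C(x,t) = M/(n_e·A·√(4πDt)) · exp(−(x−vt)²/(4Dt)), with n_e·A the pore (flow) area.
Plume center vt = 1.2 × 6.2 = 7.44 m, so the well at 10 m is 2.56 m downgradient of the peak.
√(4πDt) = 3.419 m, giving peak height M/(n_e·A·√(4πDt)) = 30/(0.45 × 300 × 3.419) = 0.06500 kg/m³.
(x−vt)²/(4Dt) = (2.56)²/(4 × 0.15 × 6.2) = 1.762; exp(−1.762) = 0.1717.
C = 0.06500 × 0.1717 = 0.0112 kg/m³.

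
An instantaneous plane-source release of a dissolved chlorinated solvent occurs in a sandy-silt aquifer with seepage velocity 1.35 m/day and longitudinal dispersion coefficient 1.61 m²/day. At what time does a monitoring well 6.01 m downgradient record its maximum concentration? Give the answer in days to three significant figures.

3.66 days

For the 1D instantaneous-source solution, setting ∂C/∂t = 0 at fixed x gives v²t² + 2Dt − x² = 0, so t = (√(D² + v²x²) − D)/v².
√(D² + v²x²) = √(1.61² + 1.35² × 6.01²) = 8.272; v² = 1.8225.
t = (8.272 − 1.61)/1.8225 = 3.66 days (vs. the pure-advection estimate x/v = 4.45 d).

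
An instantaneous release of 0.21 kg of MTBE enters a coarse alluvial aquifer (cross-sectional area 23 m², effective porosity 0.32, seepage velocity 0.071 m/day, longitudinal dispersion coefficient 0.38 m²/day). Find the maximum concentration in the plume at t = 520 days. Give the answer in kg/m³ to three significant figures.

0.000573 kg/m³

The peak of an instantaneous 1D plume sits at x = vt; there the Gaussian factor is 1 and C_max = M/(n_e·A·√(4πDt)), where n_e·A is the pore area the mass is dissolved in.
√(4πDt) = √(4π × 0.38 × 520) = 49.83 m, so C_max = 0.21/(0.32 × 23 × 49.83) = 0.000573 kg/m³.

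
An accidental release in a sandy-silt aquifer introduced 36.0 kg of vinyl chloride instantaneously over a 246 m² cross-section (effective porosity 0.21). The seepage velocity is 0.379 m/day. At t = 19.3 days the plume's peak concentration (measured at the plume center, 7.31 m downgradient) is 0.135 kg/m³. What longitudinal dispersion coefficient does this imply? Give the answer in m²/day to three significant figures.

0.110 m²/day

At the plume center C_max = M/(n_e·A·√(4πDt)), so D = M²/(4πt·(n_e·A·C_max)²).
n_e·A·C_max = 0.21 × 246 × 0.135 = 6.974 kg/m.
D = 36.0²/(4π × 19.3 × 6.974²) = 0.110 m²/day.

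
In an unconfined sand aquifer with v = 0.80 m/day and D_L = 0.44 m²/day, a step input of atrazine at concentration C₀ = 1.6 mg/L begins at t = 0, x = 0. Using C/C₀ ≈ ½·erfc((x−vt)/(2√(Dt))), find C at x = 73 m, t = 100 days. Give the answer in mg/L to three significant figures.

For a continuous step input, C/C₀ ≈ ½·erfc((x−vt)/(2√(Dt))).
vt = 0.80 × 100 = 80 m and 2√(Dt) = 2√(0.44 × 100) = 13.27 m.
Argument (x−vt)/(2√(Dt)) = (73 − 80)/13.27 = -0.5275; ½·erfc(-0.5275) = 0.7722.
C = 1.6 × 0.7722 = 1.24 mg/L.

1.24 mg/L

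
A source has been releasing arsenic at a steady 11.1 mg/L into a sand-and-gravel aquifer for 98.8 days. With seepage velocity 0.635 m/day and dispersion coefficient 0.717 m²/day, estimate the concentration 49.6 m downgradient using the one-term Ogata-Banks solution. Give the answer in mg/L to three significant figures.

9.60 mg/L

For a continuous step input, C/C₀ ≈ ½·erfc((x−vt)/(2√(Dt))).
vt = 0.635 × 98.8 = 62.738 m and 2√(Dt) = 2√(0.717 × 98.8) = 16.83 m.
Argument (x−vt)/(2√(Dt)) = (49.6 − 62.738)/16.83 = -0.7806; ½·erfc(-0.7806) = 0.8652.
C = 11.1 × 0.8652 = 9.60 mg/L.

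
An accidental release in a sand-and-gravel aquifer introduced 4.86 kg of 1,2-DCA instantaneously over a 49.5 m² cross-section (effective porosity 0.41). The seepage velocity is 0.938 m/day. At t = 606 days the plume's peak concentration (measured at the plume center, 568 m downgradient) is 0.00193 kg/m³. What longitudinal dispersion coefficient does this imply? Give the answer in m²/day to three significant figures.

2.02 m²/day

At the plume center C_max = M/(n_e·A·√(4πDt)), so D = M²/(4πt·(n_e·A·C_max)²).
n_e·A·C_max = 0.41 × 49.5 × 0.00193 = 0.03917 kg/m.
D = 4.86²/(4π × 606 × 0.03917²) = 2.02 m²/day.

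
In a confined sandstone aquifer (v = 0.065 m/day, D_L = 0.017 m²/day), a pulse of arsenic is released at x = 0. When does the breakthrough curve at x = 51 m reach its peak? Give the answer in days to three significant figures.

781 days

For the 1D instantaneous-source solution, setting ∂C/∂t = 0 at fixed x gives v²t² + 2Dt − x² = 0, so t = (√(D² + v²x²) − D)/v².
√(D² + v²x²) = √(0.017² + 0.065² × 51²) = 3.315; v² = 0.004225.
t = (3.315 − 0.017)/0.004225 = 781 days (vs. the pure-advection estimate x/v = 785 d).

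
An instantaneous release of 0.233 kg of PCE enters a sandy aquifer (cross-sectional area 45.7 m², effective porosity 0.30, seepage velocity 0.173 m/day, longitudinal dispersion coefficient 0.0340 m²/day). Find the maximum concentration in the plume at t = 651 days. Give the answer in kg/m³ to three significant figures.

The peak of an instantaneous 1D plume sits at x = vt; there the Gaussian factor is 1 and C_max = M/(n_e·A·√(4πDt)), where n_e·A is the pore area the mass is dissolved in.
√(4πDt) = √(4π × 0.0340 × 651) = 16.68 m, so C_max = 0.233/(0.30 × 45.7 × 16.68) = 0.00102 kg/m³.

0.00102 kg/m³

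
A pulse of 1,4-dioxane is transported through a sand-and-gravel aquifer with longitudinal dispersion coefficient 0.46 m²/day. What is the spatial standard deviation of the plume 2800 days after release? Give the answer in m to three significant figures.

Dispersive spreading gives a Gaussian with σ² = 2Dt; advection only shifts the center.
σ = √(2 × 0.46 × 2800) = 50.8 m.

50.8 m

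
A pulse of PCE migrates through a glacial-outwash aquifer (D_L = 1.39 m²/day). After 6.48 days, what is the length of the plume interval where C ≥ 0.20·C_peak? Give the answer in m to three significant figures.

The plume is Gaussian with σ = √(2Dt) = √(2 × 1.39 × 6.48) = 4.244 m.
C/C_peak = exp(−Δx²/(2σ²)) = 0.20 ⇒ Δx = σ·√(−2 ln 0.20) = 4.244 × 1.794 = 7.614 m.
Width = 2Δx = 15.2 m.

15.2 m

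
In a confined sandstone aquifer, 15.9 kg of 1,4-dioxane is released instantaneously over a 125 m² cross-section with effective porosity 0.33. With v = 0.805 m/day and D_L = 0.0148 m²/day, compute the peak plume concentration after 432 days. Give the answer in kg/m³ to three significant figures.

0.0430 kg/m³

The peak of an instantaneous 1D plume sits at x = vt; there the Gaussian factor is 1 and C_max = M/(n_e·A·√(4πDt)), where n_e·A is the pore area the mass is dissolved in.
√(4πDt) = √(4π × 0.0148 × 432) = 8.964 m, so C_max = 15.9/(0.33 × 125 × 8.964) = 0.0430 kg/m³.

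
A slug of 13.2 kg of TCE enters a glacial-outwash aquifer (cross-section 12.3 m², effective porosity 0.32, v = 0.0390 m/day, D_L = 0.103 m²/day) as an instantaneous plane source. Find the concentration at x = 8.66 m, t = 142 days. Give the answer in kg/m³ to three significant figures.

0.209 kg/m³

For an instantaneous plane source, C(x,t) = M/(n_e·A·√(4πDt)) · exp(−(x−vt)²/(4Dt)), with n_e·A the pore (flow) area.
Plume center vt = 0.0390 × 142 = 5.538 m, so the well at 8.66 m is 3.122 m downgradient of the peak.
√(4πDt) = 13.56 m, giving peak height M/(n_e·A·√(4πDt)) = 13.2/(0.32 × 12.3 × 13.56) = 0.2473 kg/m³.
(x−vt)²/(4Dt) = (3.122)²/(4 × 0.103 × 142) = 0.1666; exp(−0.1666) = 0.8465.
C = 0.2473 × 0.8465 = 0.209 kg/m³.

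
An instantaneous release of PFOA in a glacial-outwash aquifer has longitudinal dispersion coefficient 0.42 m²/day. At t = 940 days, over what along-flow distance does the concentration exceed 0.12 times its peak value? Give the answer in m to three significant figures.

116 m

The plume is Gaussian with σ = √(2Dt) = √(2 × 0.42 × 940) = 28.10 m.
C/C_peak = exp(−Δx²/(2σ²)) = 0.12 ⇒ Δx = σ·√(−2 ln 0.12) = 28.10 × 2.059 = 57.86 m.
Width = 2Δx = 116 m.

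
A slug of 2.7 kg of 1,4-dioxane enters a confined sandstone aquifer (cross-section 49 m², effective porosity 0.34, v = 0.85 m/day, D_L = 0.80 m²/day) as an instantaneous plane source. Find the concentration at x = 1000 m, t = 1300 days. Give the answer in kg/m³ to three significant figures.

0.000100 kg/m³

For an instantaneous plane source, C(x,t) = M/(n_e·A·√(4πDt)) · exp(−(x−vt)²/(4Dt)), with n_e·A the pore (flow) area.
Plume center vt = 0.85 × 1300 = 1105 m, so the well at 1000 m is 105 m upgradient of the peak.
√(4πDt) = 114.3 m, giving peak height M/(n_e·A·√(4πDt)) = 2.7/(0.34 × 49 × 114.3) = 0.001418 kg/m³.
(x−vt)²/(4Dt) = (-105)²/(4 × 0.80 × 1300) = 2.650; exp(−2.650) = 0.07065.
C = 0.001418 × 0.07065 = 0.000100 kg/m³.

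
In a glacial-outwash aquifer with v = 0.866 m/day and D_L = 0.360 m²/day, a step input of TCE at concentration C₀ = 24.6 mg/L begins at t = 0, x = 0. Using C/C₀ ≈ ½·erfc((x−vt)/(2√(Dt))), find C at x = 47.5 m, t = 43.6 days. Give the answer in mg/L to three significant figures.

For a continuous step input, C/C₀ ≈ ½·erfc((x−vt)/(2√(Dt))).
vt = 0.866 × 43.6 = 37.7576 m and 2√(Dt) = 2√(0.360 × 43.6) = 7.924 m.
Argument (x−vt)/(2√(Dt)) = (47.5 − 37.7576)/7.924 = 1.229; ½·erfc(1.229) = 0.04110.
C = 24.6 × 0.04110 = 1.01 mg/L.

1.01 mg/L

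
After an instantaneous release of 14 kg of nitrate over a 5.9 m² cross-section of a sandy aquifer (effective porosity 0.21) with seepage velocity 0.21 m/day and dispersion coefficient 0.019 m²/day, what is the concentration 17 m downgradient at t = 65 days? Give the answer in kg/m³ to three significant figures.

For an instantaneous plane source, C(x,t) = M/(n_e·A·√(4πDt)) · exp(−(x−vt)²/(4Dt)), with n_e·A the pore (flow) area.
Plume center vt = 0.21 × 65 = 13.65 m, so the well at 17 m is 3.35 m downgradient of the peak.
√(4πDt) = 3.939 m, giving peak height M/(n_e·A·√(4πDt)) = 14/(0.21 × 5.9 × 3.939) = 2.869 kg/m³.
(x−vt)²/(4Dt) = (3.35)²/(4 × 0.019 × 65) = 2.272; exp(−2.272) = 0.1031.
C = 2.869 × 0.1031 = 0.296 kg/m³.

0.296 kg/m³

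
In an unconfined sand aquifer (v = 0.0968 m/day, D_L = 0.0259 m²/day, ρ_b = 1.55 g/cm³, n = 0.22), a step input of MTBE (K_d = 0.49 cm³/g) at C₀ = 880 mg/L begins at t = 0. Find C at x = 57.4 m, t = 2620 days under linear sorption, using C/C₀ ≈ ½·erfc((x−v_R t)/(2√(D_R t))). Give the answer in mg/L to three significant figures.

412 mg/L

Retardation factor R = 1 + ρ_b·K_d/n = 1 + 1.55 × 0.49/0.22 = 4.452.
Sorption retards both mechanisms: v_R = v/R = 0.02174 m/day, D_R = D/R = 0.005818 m²/day.
v_R·t = 0.02174 × 2620 = 56.9588 m; 2√(D_R t) = 7.808 m; argument = (57.4 − 56.9588)/7.808 = 0.05651.
C = C₀ × ½·erfc(0.05651) = 880 × 0.4682 = 412 mg/L.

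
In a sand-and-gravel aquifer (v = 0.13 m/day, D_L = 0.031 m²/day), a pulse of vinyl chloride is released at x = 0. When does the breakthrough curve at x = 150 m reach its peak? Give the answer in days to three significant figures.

1150 days

For the 1D instantaneous-source solution, setting ∂C/∂t = 0 at fixed x gives v²t² + 2Dt − x² = 0, so t = (√(D² + v²x²) − D)/v².
√(D² + v²x²) = √(0.031² + 0.13² × 150²) = 19.50; v² = 0.0169.
t = (19.50 − 0.031)/0.0169 = 1150 days (vs. the pure-advection estimate x/v = 1150 d).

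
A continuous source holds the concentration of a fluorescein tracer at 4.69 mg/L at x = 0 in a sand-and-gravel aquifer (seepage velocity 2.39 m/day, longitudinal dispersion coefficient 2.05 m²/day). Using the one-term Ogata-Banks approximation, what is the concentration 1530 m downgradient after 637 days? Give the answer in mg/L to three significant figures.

2.07 mg/L

For a continuous step input, C/C₀ ≈ ½·erfc((x−vt)/(2√(Dt))).
vt = 2.39 × 637 = 1522.43 m and 2√(Dt) = 2√(2.05 × 637) = 72.27 m.
Argument (x−vt)/(2√(Dt)) = (1530 − 1522.43)/72.27 = 0.1047; ½·erfc(0.1047) = 0.4411.
C = 4.69 × 0.4411 = 2.07 mg/L.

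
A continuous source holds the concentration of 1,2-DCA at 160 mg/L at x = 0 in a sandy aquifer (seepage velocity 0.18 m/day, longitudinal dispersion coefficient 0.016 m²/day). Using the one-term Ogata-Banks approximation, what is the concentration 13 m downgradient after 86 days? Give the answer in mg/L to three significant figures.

149 mg/L

For a continuous step input, C/C₀ ≈ ½·erfc((x−vt)/(2√(Dt))).
vt = 0.18 × 86 = 15.48 m and 2√(Dt) = 2√(0.016 × 86) = 2.346 m.
Argument (x−vt)/(2√(Dt)) = (13 − 15.48)/2.346 = -1.057; ½·erfc(-1.057) = 0.9325.
C = 160 × 0.9325 = 149 mg/L.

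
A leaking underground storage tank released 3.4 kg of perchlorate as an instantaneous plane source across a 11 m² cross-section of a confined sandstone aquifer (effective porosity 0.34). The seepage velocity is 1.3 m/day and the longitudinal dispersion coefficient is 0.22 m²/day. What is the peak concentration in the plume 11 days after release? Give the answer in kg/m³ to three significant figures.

The peak of an instantaneous 1D plume sits at x = vt; there the Gaussian factor is 1 and C_max = M/(n_e·A·√(4πDt)), where n_e·A is the pore area the mass is dissolved in.
√(4πDt) = √(4π × 0.22 × 11) = 5.515 m, so C_max = 3.4/(0.34 × 11 × 5.515) = 0.165 kg/m³.

0.165 kg/m³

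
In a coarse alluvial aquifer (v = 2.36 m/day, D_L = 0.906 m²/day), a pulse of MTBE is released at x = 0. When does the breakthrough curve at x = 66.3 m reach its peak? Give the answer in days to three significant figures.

For the 1D instantaneous-source solution, setting ∂C/∂t = 0 at fixed x gives v²t² + 2Dt − x² = 0, so t = (√(D² + v²x²) − D)/v².
√(D² + v²x²) = √(0.906² + 2.36² × 66.3²) = 156.5; v² = 5.5696.
t = (156.5 − 0.906)/5.5696 = 27.9 days (vs. the pure-advection estimate x/v = 28.1 d).

27.9 days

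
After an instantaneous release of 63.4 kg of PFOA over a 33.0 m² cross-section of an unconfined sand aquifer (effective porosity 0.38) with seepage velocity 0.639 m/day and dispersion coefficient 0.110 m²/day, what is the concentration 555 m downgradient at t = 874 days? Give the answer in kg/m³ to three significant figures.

For an instantaneous plane source, C(x,t) = M/(n_e·A·√(4πDt)) · exp(−(x−vt)²/(4Dt)), with n_e·A the pore (flow) area.
Plume center vt = 0.639 × 874 = 558.486 m, so the well at 555 m is 3.486 m upgradient of the peak.
√(4πDt) = 34.76 m, giving peak height M/(n_e·A·√(4πDt)) = 63.4/(0.38 × 33.0 × 34.76) = 0.1454 kg/m³.
(x−vt)²/(4Dt) = (-3.486)²/(4 × 0.110 × 874) = 0.03160; exp(−0.03160) = 0.9689.
C = 0.1454 × 0.9689 = 0.141 kg/m³.

0.141 kg/m³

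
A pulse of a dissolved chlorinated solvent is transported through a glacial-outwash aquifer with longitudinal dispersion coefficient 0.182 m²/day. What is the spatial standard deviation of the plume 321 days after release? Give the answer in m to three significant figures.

10.8 m

Dispersive spreading gives a Gaussian with σ² = 2Dt; advection only shifts the center.
σ = √(2 × 0.182 × 321) = 10.8 m.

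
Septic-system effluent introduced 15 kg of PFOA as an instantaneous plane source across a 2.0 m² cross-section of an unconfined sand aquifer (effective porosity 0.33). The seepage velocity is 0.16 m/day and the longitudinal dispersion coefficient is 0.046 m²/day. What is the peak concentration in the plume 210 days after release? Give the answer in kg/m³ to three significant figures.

The peak of an instantaneous 1D plume sits at x = vt; there the Gaussian factor is 1 and C_max = M/(n_e·A·√(4πDt)), where n_e·A is the pore area the mass is dissolved in.
√(4πDt) = √(4π × 0.046 × 210) = 11.02 m, so C_max = 15/(0.33 × 2.0 × 11.02) = 2.06 kg/m³.

2.06 kg/m³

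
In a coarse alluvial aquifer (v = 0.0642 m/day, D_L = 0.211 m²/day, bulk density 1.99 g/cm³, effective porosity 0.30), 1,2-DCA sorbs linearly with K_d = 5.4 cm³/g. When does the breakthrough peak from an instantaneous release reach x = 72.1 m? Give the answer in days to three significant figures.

39500 days

Retardation factor R = 1 + ρ_b·K_d/n = 1 + 1.99 × 5.4/0.30 = 36.82.
Sorption retards both mechanisms: v_R = v/R = 0.001744 m/day, D_R = D/R = 0.005731 m²/day.
Peak time from v_R²t² + 2D_R t − x² = 0: t = (√(D_R² + v_R²x²) − D_R)/v_R².
√(D_R² + v_R²x²) = √(0.005731² + 0.001744² × 72.1²) = 0.1259; v_R² = 3.042e-06.
t = (0.1259 − 0.005731)/3.042e-06 = 39500 days.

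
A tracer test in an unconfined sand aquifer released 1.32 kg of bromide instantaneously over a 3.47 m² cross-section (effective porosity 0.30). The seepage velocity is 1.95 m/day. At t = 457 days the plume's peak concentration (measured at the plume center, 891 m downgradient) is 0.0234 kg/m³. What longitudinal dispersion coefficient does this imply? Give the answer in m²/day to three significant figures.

0.511 m²/day

At the plume center C_max = M/(n_e·A·√(4πDt)), so D = M²/(4πt·(n_e·A·C_max)²).
n_e·A·C_max = 0.30 × 3.47 × 0.0234 = 0.02436 kg/m.
D = 1.32²/(4π × 457 × 0.02436²) = 0.511 m²/day.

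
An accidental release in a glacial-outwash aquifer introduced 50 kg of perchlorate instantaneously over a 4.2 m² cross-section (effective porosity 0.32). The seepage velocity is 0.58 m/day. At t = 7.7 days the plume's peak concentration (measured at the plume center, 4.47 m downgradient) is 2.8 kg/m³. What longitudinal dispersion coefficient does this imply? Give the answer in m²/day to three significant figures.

1.82 m²/day

At the plume center C_max = M/(n_e·A·√(4πDt)), so D = M²/(4πt·(n_e·A·C_max)²).
n_e·A·C_max = 0.32 × 4.2 × 2.8 = 3.763 kg/m.
D = 50²/(4π × 7.7 × 3.763²) = 1.82 m²/day.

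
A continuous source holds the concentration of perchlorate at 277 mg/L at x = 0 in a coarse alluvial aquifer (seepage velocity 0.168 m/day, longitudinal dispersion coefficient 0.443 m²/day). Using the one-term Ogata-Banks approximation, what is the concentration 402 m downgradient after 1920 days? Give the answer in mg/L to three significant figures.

For a continuous step input, C/C₀ ≈ ½·erfc((x−vt)/(2√(Dt))).
vt = 0.168 × 1920 = 322.56 m and 2√(Dt) = 2√(0.443 × 1920) = 58.33 m.
Argument (x−vt)/(2√(Dt)) = (402 − 322.56)/58.33 = 1.362; ½·erfc(1.362) = 0.02704.
C = 277 × 0.02704 = 7.49 mg/L.

7.49 mg/L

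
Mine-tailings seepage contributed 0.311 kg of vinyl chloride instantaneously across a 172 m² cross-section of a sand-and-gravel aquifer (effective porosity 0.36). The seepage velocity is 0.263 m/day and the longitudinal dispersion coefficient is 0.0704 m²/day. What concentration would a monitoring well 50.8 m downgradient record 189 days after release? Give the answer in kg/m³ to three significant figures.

0.000380 kg/m³

For an instantaneous plane source, C(x,t) = M/(n_e·A·√(4πDt)) · exp(−(x−vt)²/(4Dt)), with n_e·A the pore (flow) area.
Plume center vt = 0.263 × 189 = 49.707 m, so the well at 50.8 m is 1.093 m downgradient of the peak.
√(4πDt) = 12.93 m, giving peak height M/(n_e·A·√(4πDt)) = 0.311/(0.36 × 172 × 12.93) = 0.0003884 kg/m³.
(x−vt)²/(4Dt) = (1.093)²/(4 × 0.0704 × 189) = 0.02245; exp(−0.02245) = 0.9778.
C = 0.0003884 × 0.9778 = 0.000380 kg/m³.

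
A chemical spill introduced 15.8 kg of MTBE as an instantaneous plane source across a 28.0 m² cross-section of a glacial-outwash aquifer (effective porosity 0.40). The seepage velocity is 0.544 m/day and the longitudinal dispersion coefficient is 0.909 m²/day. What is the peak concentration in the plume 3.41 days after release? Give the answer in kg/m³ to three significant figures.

The peak of an instantaneous 1D plume sits at x = vt; there the Gaussian factor is 1 and C_max = M/(n_e·A·√(4πDt)), where n_e·A is the pore area the mass is dissolved in.
√(4πDt) = √(4π × 0.909 × 3.41) = 6.241 m, so C_max = 15.8/(0.40 × 28.0 × 6.241) = 0.226 kg/m³.

0.226 kg/m³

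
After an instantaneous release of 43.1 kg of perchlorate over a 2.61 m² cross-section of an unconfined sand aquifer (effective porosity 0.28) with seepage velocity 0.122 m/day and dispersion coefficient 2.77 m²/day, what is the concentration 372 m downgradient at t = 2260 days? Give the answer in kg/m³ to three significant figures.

0.145 kg/m³

For an instantaneous plane source, C(x,t) = M/(n_e·A·√(4πDt)) · exp(−(x−vt)²/(4Dt)), with n_e·A the pore (flow) area.
Plume center vt = 0.122 × 2260 = 275.72 m, so the well at 372 m is 96.28 m downgradient of the peak.
√(4πDt) = 280.5 m, giving peak height M/(n_e·A·√(4πDt)) = 43.1/(0.28 × 2.61 × 280.5) = 0.2103 kg/m³.
(x−vt)²/(4Dt) = (96.28)²/(4 × 2.77 × 2260) = 0.3702; exp(−0.3702) = 0.6906.
C = 0.2103 × 0.6906 = 0.145 kg/m³.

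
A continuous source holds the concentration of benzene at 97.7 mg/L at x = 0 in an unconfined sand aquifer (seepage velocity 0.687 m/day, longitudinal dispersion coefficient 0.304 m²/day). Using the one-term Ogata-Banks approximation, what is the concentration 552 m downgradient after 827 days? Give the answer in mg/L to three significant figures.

For a continuous step input, C/C₀ ≈ ½·erfc((x−vt)/(2√(Dt))).
vt = 0.687 × 827 = 568.149 m and 2√(Dt) = 2√(0.304 × 827) = 31.71 m.
Argument (x−vt)/(2√(Dt)) = (552 − 568.149)/31.71 = -0.5093; ½·erfc(-0.5093) = 0.7643.
C = 97.7 × 0.7643 = 74.7 mg/L.

74.7 mg/L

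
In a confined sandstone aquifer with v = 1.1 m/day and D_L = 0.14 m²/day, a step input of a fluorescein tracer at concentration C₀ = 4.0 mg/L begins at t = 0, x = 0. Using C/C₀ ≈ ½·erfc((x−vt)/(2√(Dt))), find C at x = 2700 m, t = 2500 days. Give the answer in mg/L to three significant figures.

3.88 mg/L

For a continuous step input, C/C₀ ≈ ½·erfc((x−vt)/(2√(Dt))).
vt = 1.1 × 2500 = 2750 m and 2√(Dt) = 2√(0.14 × 2500) = 37.42 m.
Argument (x−vt)/(2√(Dt)) = (2700 − 2750)/37.42 = -1.336; ½·erfc(-1.336) = 0.9706.
C = 4.0 × 0.9706 = 3.88 mg/L.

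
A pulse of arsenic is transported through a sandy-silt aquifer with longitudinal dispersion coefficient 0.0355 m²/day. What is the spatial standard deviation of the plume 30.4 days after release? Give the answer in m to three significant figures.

Dispersive spreading gives a Gaussian with σ² = 2Dt; advection only shifts the center.
σ = √(2 × 0.0355 × 30.4) = 1.47 m.

1.47 m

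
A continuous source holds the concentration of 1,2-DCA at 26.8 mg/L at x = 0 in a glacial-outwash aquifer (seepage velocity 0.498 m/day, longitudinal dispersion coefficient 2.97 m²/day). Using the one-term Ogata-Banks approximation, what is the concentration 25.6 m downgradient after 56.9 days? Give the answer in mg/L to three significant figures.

For a continuous step input, C/C₀ ≈ ½·erfc((x−vt)/(2√(Dt))).
vt = 0.498 × 56.9 = 28.3362 m and 2√(Dt) = 2√(2.97 × 56.9) = 26.00 m.
Argument (x−vt)/(2√(Dt)) = (25.6 − 28.3362)/26.00 = -0.1052; ½·erfc(-0.1052) = 0.5591.
C = 26.8 × 0.5591 = 15.0 mg/L.

15.0 mg/L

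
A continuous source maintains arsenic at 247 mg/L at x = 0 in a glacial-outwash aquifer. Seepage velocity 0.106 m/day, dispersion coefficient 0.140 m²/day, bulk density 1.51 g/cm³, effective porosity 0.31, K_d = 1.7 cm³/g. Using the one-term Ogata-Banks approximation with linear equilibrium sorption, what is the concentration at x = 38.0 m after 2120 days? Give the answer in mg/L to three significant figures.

10.5 mg/L

Retardation factor R = 1 + ρ_b·K_d/n = 1 + 1.51 × 1.7/0.31 = 9.281.
Sorption retards both mechanisms: v_R = v/R = 0.01142 m/day, D_R = D/R = 0.01508 m²/day.
v_R·t = 0.01142 × 2120 = 24.2104 m; 2√(D_R t) = 11.31 m; argument = (38.0 − 24.2104)/11.31 = 1.219.
C = C₀ × ½·erfc(1.219) = 247 × 0.04236 = 10.5 mg/L.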